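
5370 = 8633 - 3263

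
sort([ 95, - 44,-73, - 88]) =[  -  88,  -  73, - 44,95 ]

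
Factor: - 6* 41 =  - 2^1* 3^1*41^1 = - 246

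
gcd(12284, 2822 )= 166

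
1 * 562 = 562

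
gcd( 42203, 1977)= 1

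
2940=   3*980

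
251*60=15060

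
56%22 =12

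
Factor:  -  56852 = -2^2*61^1*233^1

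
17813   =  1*17813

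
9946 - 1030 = 8916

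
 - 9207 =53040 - 62247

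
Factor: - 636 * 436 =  - 2^4*3^1*53^1*109^1 = -277296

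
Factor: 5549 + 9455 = 2^2*11^2*31^1= 15004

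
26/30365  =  26/30365=0.00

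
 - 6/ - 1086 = 1/181 = 0.01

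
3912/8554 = 1956/4277 = 0.46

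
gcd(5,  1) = 1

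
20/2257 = 20/2257= 0.01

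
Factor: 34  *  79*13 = 34918 = 2^1*13^1*17^1*79^1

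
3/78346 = 3/78346 = 0.00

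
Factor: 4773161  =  19^1 * 251219^1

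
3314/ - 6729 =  - 1+3415/6729 = - 0.49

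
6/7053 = 2/2351= 0.00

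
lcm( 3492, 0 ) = 0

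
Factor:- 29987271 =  - 3^2*337^1*9887^1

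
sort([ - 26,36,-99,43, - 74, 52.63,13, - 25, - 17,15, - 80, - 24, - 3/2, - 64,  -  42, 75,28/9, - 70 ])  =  [ - 99, - 80, - 74, - 70,-64,-42, - 26, - 25, - 24, - 17  , - 3/2, 28/9,13,15,36,43,52.63, 75 ] 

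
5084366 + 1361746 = 6446112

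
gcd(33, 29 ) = 1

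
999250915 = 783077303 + 216173612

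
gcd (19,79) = 1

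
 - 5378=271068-276446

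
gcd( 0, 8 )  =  8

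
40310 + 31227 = 71537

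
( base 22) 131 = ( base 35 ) FQ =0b1000100111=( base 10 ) 551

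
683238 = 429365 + 253873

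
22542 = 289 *78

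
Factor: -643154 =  -2^1*321577^1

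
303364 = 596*509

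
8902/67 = 132 + 58/67 = 132.87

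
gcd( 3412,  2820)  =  4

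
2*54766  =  109532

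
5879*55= 323345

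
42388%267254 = 42388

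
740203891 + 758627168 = 1498831059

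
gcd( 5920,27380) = 740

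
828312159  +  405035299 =1233347458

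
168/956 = 42/239 = 0.18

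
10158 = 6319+3839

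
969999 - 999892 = -29893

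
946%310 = 16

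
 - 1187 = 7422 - 8609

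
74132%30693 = 12746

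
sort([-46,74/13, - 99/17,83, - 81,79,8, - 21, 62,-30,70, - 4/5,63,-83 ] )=[-83, -81, - 46 ,-30,-21, - 99/17, - 4/5,74/13, 8,62,63,70, 79,83 ]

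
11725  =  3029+8696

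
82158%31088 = 19982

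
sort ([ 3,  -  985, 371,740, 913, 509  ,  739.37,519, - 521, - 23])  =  [ - 985, - 521,  -  23, 3,371, 509, 519,  739.37, 740, 913] 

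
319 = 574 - 255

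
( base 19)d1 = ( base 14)13a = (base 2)11111000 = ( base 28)8O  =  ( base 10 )248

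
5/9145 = 1/1829 = 0.00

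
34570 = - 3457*( - 10)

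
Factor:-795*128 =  - 101760 = -2^7*3^1 * 5^1*53^1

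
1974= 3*658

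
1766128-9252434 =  - 7486306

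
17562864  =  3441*5104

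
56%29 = 27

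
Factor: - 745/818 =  - 2^( - 1)*5^1*149^1*409^(  -  1)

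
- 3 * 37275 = -111825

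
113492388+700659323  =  814151711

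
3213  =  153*21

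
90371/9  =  90371/9 = 10041.22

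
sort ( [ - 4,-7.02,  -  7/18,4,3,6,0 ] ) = [ - 7.02, - 4,  -  7/18, 0, 3, 4, 6]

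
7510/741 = 10 + 100/741 = 10.13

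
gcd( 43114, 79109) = 1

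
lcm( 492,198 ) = 16236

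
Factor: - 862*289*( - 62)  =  2^2*17^2*31^1*431^1 = 15445316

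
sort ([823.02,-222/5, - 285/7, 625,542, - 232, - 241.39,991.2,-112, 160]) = [ - 241.39, - 232, - 112 ,-222/5, - 285/7, 160,542,625,823.02, 991.2 ]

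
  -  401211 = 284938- 686149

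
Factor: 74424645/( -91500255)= -7^( -1)*11^( - 1 )*31^2*1721^1*26407^ (-1) = - 1653881/2033339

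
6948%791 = 620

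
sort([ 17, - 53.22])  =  [- 53.22,17]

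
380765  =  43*8855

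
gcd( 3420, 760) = 380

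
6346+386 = 6732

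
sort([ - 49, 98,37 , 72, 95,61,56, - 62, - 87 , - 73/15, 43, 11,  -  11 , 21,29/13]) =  [ - 87, - 62 , - 49, - 11 , - 73/15,29/13,11,21,37, 43,56, 61,72,95, 98]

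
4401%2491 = 1910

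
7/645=7/645 = 0.01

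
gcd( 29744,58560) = 16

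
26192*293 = 7674256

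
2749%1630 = 1119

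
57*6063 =345591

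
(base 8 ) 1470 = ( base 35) NJ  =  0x338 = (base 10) 824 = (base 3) 1010112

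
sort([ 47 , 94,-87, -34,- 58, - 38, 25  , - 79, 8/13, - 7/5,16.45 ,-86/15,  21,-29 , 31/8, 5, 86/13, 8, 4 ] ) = [ - 87 , - 79 , - 58, - 38, - 34, - 29, - 86/15, - 7/5,8/13,31/8,  4, 5, 86/13, 8,16.45,  21,25, 47,94]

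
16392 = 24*683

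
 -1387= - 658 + -729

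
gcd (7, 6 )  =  1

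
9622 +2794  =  12416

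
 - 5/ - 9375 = 1/1875 = 0.00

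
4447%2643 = 1804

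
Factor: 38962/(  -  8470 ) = -23/5 = -5^ ( - 1)*23^1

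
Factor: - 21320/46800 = - 41/90 = - 2^( - 1)*3^(-2 ) * 5^ ( - 1)*41^1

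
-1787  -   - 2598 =811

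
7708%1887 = 160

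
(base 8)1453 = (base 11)678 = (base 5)11221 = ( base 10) 811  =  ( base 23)1c6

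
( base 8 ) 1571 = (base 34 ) Q5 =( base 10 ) 889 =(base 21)207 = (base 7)2410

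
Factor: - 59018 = -2^1*23^1*1283^1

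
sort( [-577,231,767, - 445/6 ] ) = [ - 577, - 445/6,231, 767]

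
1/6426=1/6426 = 0.00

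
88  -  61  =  27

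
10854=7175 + 3679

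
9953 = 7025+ 2928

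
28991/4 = 7247 + 3/4 = 7247.75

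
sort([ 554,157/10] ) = [ 157/10, 554] 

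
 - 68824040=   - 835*82424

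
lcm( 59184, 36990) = 295920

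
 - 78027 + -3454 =  -  81481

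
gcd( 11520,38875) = 5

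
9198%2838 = 684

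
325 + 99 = 424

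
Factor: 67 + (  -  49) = 2^1*3^2=   18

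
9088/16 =568 = 568.00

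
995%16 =3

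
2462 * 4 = 9848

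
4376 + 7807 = 12183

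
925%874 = 51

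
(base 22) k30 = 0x2612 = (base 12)5782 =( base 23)i9h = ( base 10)9746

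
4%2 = 0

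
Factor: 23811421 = 23811421^1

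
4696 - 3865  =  831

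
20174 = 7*2882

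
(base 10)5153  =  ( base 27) 71n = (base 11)3965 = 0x1421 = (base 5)131103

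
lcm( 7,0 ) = 0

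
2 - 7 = -5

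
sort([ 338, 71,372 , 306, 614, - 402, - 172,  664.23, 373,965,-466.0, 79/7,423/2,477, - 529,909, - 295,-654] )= [-654,-529 ,-466.0, - 402, -295, - 172, 79/7,71, 423/2,306,338,372,373,477 , 614,664.23, 909,965]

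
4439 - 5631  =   - 1192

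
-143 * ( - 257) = 36751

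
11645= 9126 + 2519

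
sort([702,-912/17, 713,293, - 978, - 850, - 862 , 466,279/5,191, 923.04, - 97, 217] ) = [ - 978, - 862, - 850, - 97, - 912/17, 279/5  ,  191, 217, 293, 466, 702,713, 923.04 ] 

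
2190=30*73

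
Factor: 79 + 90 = 169 = 13^2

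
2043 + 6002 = 8045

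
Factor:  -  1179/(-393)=3 = 3^1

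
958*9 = 8622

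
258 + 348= 606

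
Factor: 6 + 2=8 =2^3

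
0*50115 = 0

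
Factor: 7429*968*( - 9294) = -66835681968 =- 2^4*3^1* 11^2*17^1*19^1*23^1*1549^1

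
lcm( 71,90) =6390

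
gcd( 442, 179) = 1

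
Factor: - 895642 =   -  2^1 * 11^2*3701^1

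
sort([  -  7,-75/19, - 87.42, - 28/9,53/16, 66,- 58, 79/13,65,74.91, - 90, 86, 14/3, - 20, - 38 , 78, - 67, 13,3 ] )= [-90 ,-87.42 ,-67, - 58,- 38, - 20,  -  7, - 75/19, - 28/9,3 , 53/16,14/3, 79/13, 13,65 , 66,74.91,78, 86]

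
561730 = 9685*58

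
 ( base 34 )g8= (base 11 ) 462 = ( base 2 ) 1000101000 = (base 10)552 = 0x228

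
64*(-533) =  - 34112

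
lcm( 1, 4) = 4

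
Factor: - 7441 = -7^1 * 1063^1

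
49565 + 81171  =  130736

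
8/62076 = 2/15519= 0.00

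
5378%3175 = 2203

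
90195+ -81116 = 9079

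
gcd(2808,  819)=117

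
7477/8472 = 7477/8472 = 0.88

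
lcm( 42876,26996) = 728892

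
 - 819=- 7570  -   - 6751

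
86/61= 1+25/61= 1.41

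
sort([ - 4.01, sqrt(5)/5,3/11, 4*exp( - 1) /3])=[ - 4.01, 3/11, sqrt( 5 ) /5, 4*exp( - 1 )/3]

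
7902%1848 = 510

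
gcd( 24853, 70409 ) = 1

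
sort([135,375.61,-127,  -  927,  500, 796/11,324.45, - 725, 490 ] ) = [ - 927,  -  725,  -  127, 796/11,135,  324.45,375.61,  490,500]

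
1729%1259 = 470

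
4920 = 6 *820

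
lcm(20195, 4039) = 20195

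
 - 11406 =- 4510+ - 6896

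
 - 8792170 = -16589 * 530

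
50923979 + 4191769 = 55115748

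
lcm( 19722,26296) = 78888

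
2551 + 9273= 11824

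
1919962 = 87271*22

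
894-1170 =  - 276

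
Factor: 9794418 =2^1*3^1*37^1*44119^1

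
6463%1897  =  772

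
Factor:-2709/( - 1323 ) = 3^(- 1)*7^(-1)*43^1 = 43/21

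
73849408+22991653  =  96841061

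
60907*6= 365442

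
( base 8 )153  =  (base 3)10222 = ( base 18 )5H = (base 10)107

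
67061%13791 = 11897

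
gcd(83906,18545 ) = 1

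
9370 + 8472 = 17842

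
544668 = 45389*12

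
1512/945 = 8/5= 1.60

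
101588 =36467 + 65121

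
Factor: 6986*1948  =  2^3*7^1*487^1 * 499^1 = 13608728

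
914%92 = 86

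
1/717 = 1/717  =  0.00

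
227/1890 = 227/1890 = 0.12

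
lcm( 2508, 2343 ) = 178068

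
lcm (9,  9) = 9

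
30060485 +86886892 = 116947377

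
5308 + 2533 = 7841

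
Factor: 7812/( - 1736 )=- 2^( -1)*3^2 = -9/2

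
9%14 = 9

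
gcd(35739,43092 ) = 171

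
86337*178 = 15367986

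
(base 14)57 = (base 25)32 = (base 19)41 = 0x4d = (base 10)77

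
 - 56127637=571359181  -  627486818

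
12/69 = 4/23= 0.17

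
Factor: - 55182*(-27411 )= 2^1 *3^2*17^1*541^1*9137^1= 1512593802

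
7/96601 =7/96601 = 0.00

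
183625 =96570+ 87055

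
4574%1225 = 899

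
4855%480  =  55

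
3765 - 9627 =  - 5862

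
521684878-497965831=23719047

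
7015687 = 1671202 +5344485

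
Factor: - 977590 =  - 2^1  *  5^1*29^1*3371^1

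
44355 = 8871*5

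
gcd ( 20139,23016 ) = 2877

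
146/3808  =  73/1904=0.04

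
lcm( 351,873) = 34047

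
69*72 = 4968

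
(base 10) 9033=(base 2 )10001101001001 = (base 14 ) 3413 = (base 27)CAF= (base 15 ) 2A23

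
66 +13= 79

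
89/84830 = 89/84830 = 0.00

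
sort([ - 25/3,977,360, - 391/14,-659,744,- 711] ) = [- 711, - 659, - 391/14 , - 25/3, 360, 744,977]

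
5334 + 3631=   8965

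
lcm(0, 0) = 0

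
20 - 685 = -665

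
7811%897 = 635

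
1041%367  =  307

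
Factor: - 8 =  - 2^3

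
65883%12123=5268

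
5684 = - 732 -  - 6416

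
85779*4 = 343116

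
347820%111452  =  13464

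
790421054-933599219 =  -143178165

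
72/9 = 8=   8.00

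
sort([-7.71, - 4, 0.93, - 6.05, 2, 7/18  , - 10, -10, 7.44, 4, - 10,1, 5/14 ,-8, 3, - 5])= [ - 10, - 10, - 10, - 8, - 7.71, - 6.05, - 5, - 4,5/14,  7/18, 0.93,1 , 2, 3, 4, 7.44 ]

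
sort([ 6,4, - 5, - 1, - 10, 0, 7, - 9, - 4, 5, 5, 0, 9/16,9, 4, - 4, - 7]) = [-10, - 9, - 7,-5, - 4, - 4, - 1,  0, 0, 9/16,4, 4, 5,  5, 6, 7,  9]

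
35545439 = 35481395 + 64044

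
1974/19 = 1974/19=103.89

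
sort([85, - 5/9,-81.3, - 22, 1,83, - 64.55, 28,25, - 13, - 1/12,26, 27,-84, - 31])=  [-84, - 81.3, -64.55  , - 31, - 22, - 13, - 5/9,-1/12,1, 25 , 26, 27,  28 , 83, 85 ] 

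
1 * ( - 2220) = -2220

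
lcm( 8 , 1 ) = 8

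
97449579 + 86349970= 183799549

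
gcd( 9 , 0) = 9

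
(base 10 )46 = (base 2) 101110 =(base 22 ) 22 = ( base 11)42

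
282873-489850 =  - 206977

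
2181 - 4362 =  - 2181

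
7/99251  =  7/99251 = 0.00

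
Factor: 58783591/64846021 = 43^( - 1 )*109^1*313^1*1723^1*1508047^( - 1 )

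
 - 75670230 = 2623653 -78293883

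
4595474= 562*8177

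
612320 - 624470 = - 12150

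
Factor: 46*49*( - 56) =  - 126224 = -2^4*7^3*23^1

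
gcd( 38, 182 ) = 2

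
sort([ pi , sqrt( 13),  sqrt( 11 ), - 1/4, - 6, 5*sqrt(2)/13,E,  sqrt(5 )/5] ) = [ - 6, - 1/4, sqrt(5)/5, 5*sqrt( 2 )/13, E, pi, sqrt( 11 ), sqrt(13)]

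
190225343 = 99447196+90778147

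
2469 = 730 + 1739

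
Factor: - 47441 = -47441^1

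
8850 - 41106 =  - 32256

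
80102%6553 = 1466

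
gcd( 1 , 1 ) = 1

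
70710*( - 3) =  - 212130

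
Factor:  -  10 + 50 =2^3*5^1 = 40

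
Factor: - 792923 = - 79^1*10037^1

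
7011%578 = 75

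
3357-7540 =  - 4183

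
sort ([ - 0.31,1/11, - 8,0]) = [ - 8, - 0.31,0,1/11] 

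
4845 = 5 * 969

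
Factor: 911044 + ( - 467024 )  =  2^2*5^1*149^2 = 444020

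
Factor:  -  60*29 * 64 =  - 2^8*3^1 * 5^1 * 29^1 = -  111360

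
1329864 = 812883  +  516981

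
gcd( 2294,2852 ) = 62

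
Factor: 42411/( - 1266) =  -2^( - 1)*67^1 = - 67/2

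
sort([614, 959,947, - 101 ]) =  [ - 101, 614 , 947 , 959] 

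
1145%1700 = 1145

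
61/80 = 61/80 = 0.76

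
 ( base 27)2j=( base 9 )81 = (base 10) 73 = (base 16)49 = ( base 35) 23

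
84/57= 28/19  =  1.47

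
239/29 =239/29 = 8.24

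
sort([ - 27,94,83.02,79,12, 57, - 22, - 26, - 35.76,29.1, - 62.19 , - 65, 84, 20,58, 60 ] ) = [-65 , - 62.19, - 35.76 , - 27, - 26, - 22,12,20,  29.1,57,58, 60,79,83.02,84,94] 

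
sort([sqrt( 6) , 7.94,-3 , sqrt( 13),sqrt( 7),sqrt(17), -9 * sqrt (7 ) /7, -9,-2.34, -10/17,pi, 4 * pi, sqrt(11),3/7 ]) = [ - 9,-9*sqrt(7)/7,-3, -2.34, - 10/17,  3/7,sqrt( 6), sqrt ( 7),pi, sqrt( 11 ),sqrt( 13),  sqrt (17),  7.94, 4 * pi]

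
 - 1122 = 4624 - 5746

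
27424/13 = 27424/13 =2109.54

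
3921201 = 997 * 3933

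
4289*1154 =4949506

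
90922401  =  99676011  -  8753610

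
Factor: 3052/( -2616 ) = -2^( -1 )*3^( - 1)*7^1 = - 7/6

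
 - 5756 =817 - 6573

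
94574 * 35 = 3310090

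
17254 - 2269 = 14985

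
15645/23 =680 + 5/23 = 680.22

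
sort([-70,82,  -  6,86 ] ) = [ - 70,-6,  82,86]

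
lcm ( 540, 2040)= 18360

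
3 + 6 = 9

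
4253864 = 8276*514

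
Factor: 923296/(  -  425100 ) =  -230824/106275 = - 2^3*3^(  -  1 )*5^( - 2)*11^1*13^ ( - 1) * 43^1*61^1*109^(-1)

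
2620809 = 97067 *27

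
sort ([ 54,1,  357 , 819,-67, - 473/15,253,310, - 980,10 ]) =[-980,  -  67, -473/15,1,10, 54  ,  253, 310 , 357, 819]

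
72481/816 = 72481/816 = 88.82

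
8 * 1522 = 12176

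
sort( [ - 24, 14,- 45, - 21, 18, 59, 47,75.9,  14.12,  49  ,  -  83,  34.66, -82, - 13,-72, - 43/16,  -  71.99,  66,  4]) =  [ - 83, - 82, - 72,  -  71.99, - 45,  -  24, - 21,-13,  -  43/16, 4,14, 14.12,18, 34.66, 47, 49,  59, 66, 75.9]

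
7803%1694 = 1027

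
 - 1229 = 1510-2739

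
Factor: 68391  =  3^3*17^1*149^1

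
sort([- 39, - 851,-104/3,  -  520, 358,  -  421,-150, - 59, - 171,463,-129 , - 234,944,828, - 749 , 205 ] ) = [ - 851, - 749  , -520, - 421,  -  234, - 171, - 150,  -  129, - 59, - 39 , - 104/3, 205, 358,463,828 , 944]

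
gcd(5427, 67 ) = 67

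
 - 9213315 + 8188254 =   -  1025061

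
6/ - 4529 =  - 1 + 4523/4529 = - 0.00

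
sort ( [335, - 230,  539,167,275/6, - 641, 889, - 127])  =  [ - 641, - 230, -127, 275/6  ,  167, 335, 539,889] 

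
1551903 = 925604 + 626299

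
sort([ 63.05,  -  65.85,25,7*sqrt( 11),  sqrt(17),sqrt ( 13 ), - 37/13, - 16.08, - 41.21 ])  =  [ - 65.85, -41.21, - 16.08, - 37/13, sqrt( 13),sqrt ( 17)  ,  7*sqrt( 11 ), 25,63.05]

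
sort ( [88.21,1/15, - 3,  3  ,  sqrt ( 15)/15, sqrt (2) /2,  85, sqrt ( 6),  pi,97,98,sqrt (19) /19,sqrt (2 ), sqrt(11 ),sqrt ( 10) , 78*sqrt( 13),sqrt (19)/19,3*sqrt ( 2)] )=[ - 3,1/15,  sqrt ( 19)/19,sqrt ( 19)/19,sqrt ( 15) /15,sqrt(2)/2,sqrt( 2) , sqrt(6), 3, pi,sqrt ( 10),sqrt( 11),3*sqrt(2),85, 88.21, 97, 98,78 * sqrt(13) ] 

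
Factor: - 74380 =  - 2^2*5^1*  3719^1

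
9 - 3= 6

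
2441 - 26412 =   -  23971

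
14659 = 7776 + 6883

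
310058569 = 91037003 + 219021566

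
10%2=0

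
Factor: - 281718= - 2^1*3^4*37^1*47^1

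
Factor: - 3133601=-89^1  *  137^1 * 257^1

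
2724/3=908 = 908.00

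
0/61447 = 0 = 0.00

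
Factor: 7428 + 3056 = 2^2*2621^1=10484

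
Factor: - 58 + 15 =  - 43 = - 43^1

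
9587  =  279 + 9308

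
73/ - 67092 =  - 73/67092 = - 0.00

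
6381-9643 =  - 3262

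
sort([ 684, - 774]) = [ - 774, 684]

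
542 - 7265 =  - 6723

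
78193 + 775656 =853849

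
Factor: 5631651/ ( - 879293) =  - 3^2*271^1*293^( -1)*2309^1*3001^( - 1 ) 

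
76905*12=922860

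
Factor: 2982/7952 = 2^( - 3 ) * 3^1=3/8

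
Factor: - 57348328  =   - 2^3*7168541^1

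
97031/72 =1347 + 47/72 = 1347.65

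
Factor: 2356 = 2^2 * 19^1*31^1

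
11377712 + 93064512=104442224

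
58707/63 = 931 + 6/7 = 931.86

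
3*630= 1890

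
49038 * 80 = 3923040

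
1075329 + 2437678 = 3513007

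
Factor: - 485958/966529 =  -2^1*3^1*11^1*23^( - 1)*37^1*199^1*42023^ ( - 1 )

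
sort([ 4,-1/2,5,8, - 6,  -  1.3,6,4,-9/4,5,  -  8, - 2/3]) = [ - 8, - 6, -9/4,  -  1.3,  -  2/3,  -  1/2, 4, 4, 5, 5,6,8 ] 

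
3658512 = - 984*( - 3718 ) 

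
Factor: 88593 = 3^1 *29531^1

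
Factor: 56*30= 1680 = 2^4*3^1 * 5^1* 7^1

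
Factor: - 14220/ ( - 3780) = 79/21 = 3^ (-1 )*7^( - 1)*79^1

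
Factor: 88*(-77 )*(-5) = 2^3*5^1*7^1*11^2 = 33880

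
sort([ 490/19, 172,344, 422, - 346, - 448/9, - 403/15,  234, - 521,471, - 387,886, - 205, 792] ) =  [- 521, - 387 , - 346, - 205,-448/9, - 403/15,490/19,172,234,344,  422,471, 792,886 ]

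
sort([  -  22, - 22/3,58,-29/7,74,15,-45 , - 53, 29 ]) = [- 53, - 45,-22, - 22/3,  -  29/7,15,29,58,74] 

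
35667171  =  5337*6683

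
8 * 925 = 7400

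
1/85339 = 1/85339 = 0.00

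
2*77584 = 155168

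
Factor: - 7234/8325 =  - 2^1*3^( - 2) *5^( - 2)*37^( - 1 )*3617^1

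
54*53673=2898342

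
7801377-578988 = 7222389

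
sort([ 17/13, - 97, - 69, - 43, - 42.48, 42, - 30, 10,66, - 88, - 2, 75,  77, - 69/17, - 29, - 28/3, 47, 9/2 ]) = [ - 97, - 88, - 69, - 43, - 42.48, - 30, - 29, - 28/3, - 69/17, - 2, 17/13,9/2, 10, 42, 47, 66, 75,77 ]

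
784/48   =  49/3 = 16.33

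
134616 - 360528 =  -225912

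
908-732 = 176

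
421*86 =36206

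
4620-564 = 4056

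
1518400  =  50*30368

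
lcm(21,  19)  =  399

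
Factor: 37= 37^1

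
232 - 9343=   -9111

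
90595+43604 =134199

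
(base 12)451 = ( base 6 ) 2541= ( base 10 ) 637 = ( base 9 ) 777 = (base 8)1175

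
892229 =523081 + 369148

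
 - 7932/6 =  - 1322=- 1322.00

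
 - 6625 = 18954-25579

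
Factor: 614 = 2^1*307^1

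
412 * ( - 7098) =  - 2924376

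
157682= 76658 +81024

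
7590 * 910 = 6906900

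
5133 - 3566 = 1567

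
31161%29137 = 2024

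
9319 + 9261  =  18580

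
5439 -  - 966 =6405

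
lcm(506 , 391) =8602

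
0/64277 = 0=0.00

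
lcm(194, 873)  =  1746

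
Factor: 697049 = 697049^1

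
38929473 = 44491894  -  5562421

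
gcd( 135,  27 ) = 27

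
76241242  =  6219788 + 70021454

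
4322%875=822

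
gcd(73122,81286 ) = 2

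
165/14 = 165/14 = 11.79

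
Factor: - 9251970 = -2^1*3^1 * 5^1*7^1*13^1*3389^1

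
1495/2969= 1495/2969  =  0.50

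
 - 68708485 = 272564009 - 341272494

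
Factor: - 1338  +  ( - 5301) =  - 6639= - 3^1*2213^1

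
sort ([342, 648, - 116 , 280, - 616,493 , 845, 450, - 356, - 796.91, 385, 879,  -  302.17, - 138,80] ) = [  -  796.91, - 616, - 356,-302.17, - 138, - 116,80,  280, 342, 385, 450, 493,648,  845,  879]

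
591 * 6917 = 4087947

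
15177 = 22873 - 7696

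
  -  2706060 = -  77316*35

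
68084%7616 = 7156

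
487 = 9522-9035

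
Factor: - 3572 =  - 2^2*19^1 * 47^1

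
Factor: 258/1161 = 2^1*3^( - 2) = 2/9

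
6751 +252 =7003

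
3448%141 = 64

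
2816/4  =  704 = 704.00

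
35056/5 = 35056/5 = 7011.20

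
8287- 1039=7248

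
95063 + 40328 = 135391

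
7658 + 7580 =15238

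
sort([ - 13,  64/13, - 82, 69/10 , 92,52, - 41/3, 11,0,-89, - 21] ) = [ -89, - 82 , - 21, - 41/3, - 13, 0,  64/13,  69/10,  11, 52, 92 ] 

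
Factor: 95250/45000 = 127/60 = 2^( - 2)*3^( - 1)*5^( - 1 )*127^1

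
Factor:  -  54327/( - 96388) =2^( - 2)*3^1 * 7^1 * 13^1*199^1*24097^( - 1) 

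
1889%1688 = 201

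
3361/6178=3361/6178 = 0.54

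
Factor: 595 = 5^1 * 7^1*17^1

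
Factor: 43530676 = 2^2 *7^1* 17^1*109^1 * 839^1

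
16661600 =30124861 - 13463261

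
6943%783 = 679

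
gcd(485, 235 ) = 5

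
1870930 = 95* 19694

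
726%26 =24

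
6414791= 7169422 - 754631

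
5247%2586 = 75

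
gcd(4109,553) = 7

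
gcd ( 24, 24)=24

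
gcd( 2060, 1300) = 20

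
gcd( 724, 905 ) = 181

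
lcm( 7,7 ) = 7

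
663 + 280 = 943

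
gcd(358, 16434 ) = 2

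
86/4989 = 86/4989 = 0.02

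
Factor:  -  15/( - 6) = 2^( - 1)* 5^1 = 5/2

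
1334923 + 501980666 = 503315589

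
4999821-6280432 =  - 1280611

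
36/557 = 36/557 = 0.06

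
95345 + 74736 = 170081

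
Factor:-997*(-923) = 13^1*71^1*997^1 = 920231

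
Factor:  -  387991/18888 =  - 2^ ( - 3)*3^( - 1 ) * 17^1*29^1 = - 493/24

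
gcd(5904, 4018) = 82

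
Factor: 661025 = 5^2*137^1*193^1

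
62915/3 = 20971 + 2/3 = 20971.67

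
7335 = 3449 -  - 3886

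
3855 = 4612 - 757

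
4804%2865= 1939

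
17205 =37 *465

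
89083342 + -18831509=70251833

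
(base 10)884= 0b1101110100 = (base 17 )310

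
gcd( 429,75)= 3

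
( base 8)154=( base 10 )108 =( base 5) 413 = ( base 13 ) 84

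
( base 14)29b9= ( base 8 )16367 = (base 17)18B3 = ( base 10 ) 7415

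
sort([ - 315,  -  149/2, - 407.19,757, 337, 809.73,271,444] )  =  [ - 407.19, - 315 ,-149/2, 271,337,444 , 757,809.73 ] 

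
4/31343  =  4/31343 = 0.00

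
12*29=348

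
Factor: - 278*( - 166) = 46148 =2^2*83^1 * 139^1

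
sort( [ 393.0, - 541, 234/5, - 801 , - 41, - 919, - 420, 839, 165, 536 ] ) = [ - 919, - 801,-541, - 420, - 41,234/5,165, 393.0,536, 839 ]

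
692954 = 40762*17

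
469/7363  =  469/7363 = 0.06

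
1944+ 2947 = 4891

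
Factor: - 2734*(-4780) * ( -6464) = - 2^9*5^1*101^1*239^1*1367^1 = -84474913280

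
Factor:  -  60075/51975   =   - 7^( - 1) * 11^( - 1 ) *89^1 = - 89/77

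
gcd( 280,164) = 4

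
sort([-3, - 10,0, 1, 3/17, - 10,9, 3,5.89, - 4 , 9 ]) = [ - 10,-10,-4, - 3,0,3/17, 1,3, 5.89, 9,  9]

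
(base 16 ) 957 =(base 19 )6bg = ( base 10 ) 2391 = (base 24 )43F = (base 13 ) 111c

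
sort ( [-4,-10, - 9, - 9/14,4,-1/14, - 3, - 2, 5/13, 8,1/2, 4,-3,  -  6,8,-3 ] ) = [-10,-9,-6 , - 4, - 3,-3,-3,- 2 , - 9/14,-1/14,5/13, 1/2, 4  ,  4,8 , 8]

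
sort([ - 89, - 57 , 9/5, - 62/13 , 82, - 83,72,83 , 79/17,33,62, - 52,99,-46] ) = [ - 89, - 83, -57, -52, - 46, - 62/13,9/5 , 79/17, 33,62, 72,82, 83,99 ]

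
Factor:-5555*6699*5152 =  - 191721092640 = -  2^5*3^1 * 5^1*7^2*11^2*23^1*29^1*101^1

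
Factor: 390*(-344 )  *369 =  - 49505040 = - 2^4 * 3^3*5^1*13^1*41^1 * 43^1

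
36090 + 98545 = 134635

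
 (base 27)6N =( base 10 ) 185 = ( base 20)95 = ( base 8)271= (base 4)2321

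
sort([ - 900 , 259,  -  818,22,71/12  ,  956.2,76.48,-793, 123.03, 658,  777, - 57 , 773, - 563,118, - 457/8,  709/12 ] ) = [ - 900, - 818 ,-793, - 563, - 457/8, - 57,71/12, 22, 709/12,76.48, 118, 123.03, 259,  658,773, 777,956.2]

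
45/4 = 45/4 = 11.25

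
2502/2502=1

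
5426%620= 466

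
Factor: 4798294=2^1*743^1 * 3229^1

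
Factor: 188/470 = 2^1*5^( - 1 ) = 2/5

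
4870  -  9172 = -4302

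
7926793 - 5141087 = 2785706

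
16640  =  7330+9310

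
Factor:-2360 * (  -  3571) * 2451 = 20655949560  =  2^3* 3^1* 5^1*19^1*43^1 * 59^1 * 3571^1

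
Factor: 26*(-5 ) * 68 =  - 2^3 * 5^1 *13^1*17^1 = -  8840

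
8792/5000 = 1 + 474/625 = 1.76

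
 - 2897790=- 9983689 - -7085899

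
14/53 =14/53 =0.26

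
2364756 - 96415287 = -94050531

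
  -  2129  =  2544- 4673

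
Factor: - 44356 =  - 2^2*13^1*853^1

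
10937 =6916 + 4021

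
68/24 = 2 + 5/6 = 2.83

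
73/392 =73/392 = 0.19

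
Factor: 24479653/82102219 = 11^1*29^( - 1 )*439^ (-1) * 643^1*3461^1*6449^(  -  1)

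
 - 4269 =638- 4907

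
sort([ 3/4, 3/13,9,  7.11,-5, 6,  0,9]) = [ - 5, 0, 3/13, 3/4 , 6, 7.11, 9 , 9] 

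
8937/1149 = 7 + 298/383 =7.78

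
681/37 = 681/37 = 18.41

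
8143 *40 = 325720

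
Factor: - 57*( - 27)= 1539 = 3^4*19^1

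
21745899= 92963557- 71217658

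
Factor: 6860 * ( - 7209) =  - 2^2*3^4*5^1*7^3*89^1= - 49453740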